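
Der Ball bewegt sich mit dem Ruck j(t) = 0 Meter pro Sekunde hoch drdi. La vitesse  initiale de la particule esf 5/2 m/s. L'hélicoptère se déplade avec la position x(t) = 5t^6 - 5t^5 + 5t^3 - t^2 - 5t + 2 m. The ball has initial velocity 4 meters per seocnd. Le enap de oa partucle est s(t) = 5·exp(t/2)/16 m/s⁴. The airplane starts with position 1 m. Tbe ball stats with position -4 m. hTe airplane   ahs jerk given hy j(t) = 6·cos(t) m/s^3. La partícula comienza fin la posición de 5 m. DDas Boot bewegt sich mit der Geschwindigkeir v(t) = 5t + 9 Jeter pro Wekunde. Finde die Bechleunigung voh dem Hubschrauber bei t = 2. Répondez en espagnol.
Partiendo de la posición x(t) = 5·t^6 - 5·t^5 + 5·t^3 - t^2 - 5·t + 2, tomamos 2 derivadas. La derivada de la posición da la velocidad: v(t) = 30·t^5 - 25·t^4 + 15·t^2 - 2·t - 5. Tomando d/dt de v(t), encontramos a(t) = 150·t^4 - 100·t^3 + 30·t - 2. Tenemos la aceleración a(t) = 150·t^4 - 100·t^3 + 30·t - 2. Sustituyendo t = 2: a(2) = 1658.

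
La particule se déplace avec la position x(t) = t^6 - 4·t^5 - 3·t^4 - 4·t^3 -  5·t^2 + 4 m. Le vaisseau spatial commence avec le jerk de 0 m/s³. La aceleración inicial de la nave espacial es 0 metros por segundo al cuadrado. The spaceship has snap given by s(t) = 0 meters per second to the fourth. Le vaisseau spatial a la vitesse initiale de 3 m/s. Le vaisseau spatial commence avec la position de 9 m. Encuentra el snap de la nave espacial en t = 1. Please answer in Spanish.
Tenemos el snap s(t) = 0. Sustituyendo t = 1: s(1) = 0.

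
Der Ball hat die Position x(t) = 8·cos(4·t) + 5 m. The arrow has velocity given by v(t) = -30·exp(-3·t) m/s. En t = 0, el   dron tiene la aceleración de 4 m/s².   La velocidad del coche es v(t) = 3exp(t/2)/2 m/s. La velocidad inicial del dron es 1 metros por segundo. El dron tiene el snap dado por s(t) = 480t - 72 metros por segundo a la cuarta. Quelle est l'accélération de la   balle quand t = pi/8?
Pour résoudre ceci, nous devons prendre 2 dérivées de notre équation de la position x(t) = 8·cos(4·t) + 5. La dérivée de la position donne la vitesse: v(t) = -32·sin(4·t). La dérivée de la vitesse donne l'accélération: a(t) = -128·cos(4·t). En utilisant a(t) = -128·cos(4·t) et en substituant t = pi/8, nous trouvons a = 0.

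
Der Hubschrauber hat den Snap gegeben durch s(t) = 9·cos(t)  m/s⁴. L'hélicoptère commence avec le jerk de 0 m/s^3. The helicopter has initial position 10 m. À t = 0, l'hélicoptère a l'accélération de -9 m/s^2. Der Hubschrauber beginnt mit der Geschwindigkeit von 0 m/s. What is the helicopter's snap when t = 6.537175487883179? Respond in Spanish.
De la ecuación del snap s(t) = 9·cos(t), sustituimos t = 6.537175487883179 para obtener s = 8.71125772091692.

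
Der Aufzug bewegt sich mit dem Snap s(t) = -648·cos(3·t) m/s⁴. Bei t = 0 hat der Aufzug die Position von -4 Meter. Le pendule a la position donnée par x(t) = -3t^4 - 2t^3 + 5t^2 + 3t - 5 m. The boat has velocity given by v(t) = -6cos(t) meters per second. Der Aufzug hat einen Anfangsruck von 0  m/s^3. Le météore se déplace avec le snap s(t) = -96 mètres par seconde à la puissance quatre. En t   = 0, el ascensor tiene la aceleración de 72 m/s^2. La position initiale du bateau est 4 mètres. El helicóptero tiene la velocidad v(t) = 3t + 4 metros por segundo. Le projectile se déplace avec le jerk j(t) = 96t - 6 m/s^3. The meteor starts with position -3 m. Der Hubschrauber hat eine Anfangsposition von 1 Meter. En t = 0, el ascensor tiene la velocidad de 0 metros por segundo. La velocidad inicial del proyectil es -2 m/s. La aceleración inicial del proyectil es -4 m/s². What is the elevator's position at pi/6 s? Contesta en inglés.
To find the answer, we compute 4 antiderivatives of s(t) = -648·cos(3·t). The integral of snap, with j(0) = 0, gives jerk: j(t) = -216·sin(3·t). Taking ∫j(t)dt and applying a(0) = 72, we find a(t) = 72·cos(3·t). Finding the antiderivative of a(t) and using v(0) = 0: v(t) = 24·sin(3·t). The integral of velocity is position. Using x(0) = -4, we get x(t) = 4 - 8·cos(3·t). Using x(t) = 4 - 8·cos(3·t) and substituting t = pi/6, we find x = 4.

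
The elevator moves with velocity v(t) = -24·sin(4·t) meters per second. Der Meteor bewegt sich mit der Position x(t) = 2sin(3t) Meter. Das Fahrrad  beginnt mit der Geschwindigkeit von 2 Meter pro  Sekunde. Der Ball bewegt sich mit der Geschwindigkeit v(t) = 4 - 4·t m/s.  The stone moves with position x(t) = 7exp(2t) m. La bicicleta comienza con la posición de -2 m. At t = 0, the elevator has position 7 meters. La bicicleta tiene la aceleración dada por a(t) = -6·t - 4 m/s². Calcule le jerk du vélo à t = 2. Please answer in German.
Um dies zu lösen, müssen wir 1 Ableitung unserer Gleichung für die Beschleunigung a(t) = -6·t - 4 nehmen. Mit d/dt von a(t) finden wir j(t) = -6. Mit j(t) = -6 und Einsetzen von t = 2, finden wir j = -6.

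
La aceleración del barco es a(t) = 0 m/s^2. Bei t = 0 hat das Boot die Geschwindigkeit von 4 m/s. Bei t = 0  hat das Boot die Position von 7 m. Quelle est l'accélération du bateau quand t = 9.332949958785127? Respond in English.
We have acceleration a(t) = 0. Substituting t = 9.332949958785127: a(9.332949958785127) = 0.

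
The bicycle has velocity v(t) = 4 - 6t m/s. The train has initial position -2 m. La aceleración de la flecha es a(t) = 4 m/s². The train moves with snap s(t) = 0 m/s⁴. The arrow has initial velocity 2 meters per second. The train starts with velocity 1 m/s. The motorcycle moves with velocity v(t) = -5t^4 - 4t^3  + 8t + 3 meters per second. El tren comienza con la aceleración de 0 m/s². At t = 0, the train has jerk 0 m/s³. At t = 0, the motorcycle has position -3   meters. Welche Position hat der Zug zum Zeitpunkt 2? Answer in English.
To find the answer, we compute 4 integrals of s(t) = 0. Taking ∫s(t)dt and applying j(0) = 0, we find j(t) = 0. Integrating jerk and using the initial condition a(0) = 0, we get a(t) = 0. The antiderivative of acceleration, with v(0) = 1, gives velocity: v(t) = 1. The antiderivative of velocity is position. Using x(0) = -2, we get x(t) = t - 2. We have position x(t) = t - 2. Substituting t = 2: x(2) = 0.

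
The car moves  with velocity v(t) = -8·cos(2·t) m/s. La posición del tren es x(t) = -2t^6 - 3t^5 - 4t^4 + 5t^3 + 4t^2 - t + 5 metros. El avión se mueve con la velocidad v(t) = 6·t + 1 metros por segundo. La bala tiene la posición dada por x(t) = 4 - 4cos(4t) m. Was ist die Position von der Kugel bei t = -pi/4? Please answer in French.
Nous avons la position x(t) = 4 - 4·cos(4·t). En substituant t = -pi/4: x(-pi/4) = 8.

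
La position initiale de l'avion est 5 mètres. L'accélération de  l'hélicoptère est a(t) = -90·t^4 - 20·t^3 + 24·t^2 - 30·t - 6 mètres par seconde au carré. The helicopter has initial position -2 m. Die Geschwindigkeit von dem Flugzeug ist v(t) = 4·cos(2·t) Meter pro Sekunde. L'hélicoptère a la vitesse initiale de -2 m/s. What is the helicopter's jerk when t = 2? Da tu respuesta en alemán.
Ausgehend von der Beschleunigung a(t) = -90·t^4 - 20·t^3 + 24·t^2 - 30·t - 6, nehmen wir 1 Ableitung. Mit d/dt von a(t) finden wir j(t) = -360·t^3 - 60·t^2 + 48·t - 30. Mit j(t) = -360·t^3 - 60·t^2 + 48·t - 30 und Einsetzen von t = 2, finden wir j = -3054.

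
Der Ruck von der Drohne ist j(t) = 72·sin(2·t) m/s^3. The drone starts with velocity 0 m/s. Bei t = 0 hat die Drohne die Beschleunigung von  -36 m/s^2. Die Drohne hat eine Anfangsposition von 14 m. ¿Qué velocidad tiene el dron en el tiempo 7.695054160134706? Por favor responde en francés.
En partant du jerk j(t) = 72·sin(2·t), nous prenons 2 primitives. La primitive du jerk, avec a(0) = -36, donne l'accélération: a(t) = -36·cos(2·t). En intégrant l'accélération et en utilisant la condition initiale v(0) = 0, nous obtenons v(t) = -18·sin(2·t). De l'équation de la vitesse v(t) = -18·sin(2·t), nous substituons t = 7.695054160134706 pour obtenir v = -5.62553421915706.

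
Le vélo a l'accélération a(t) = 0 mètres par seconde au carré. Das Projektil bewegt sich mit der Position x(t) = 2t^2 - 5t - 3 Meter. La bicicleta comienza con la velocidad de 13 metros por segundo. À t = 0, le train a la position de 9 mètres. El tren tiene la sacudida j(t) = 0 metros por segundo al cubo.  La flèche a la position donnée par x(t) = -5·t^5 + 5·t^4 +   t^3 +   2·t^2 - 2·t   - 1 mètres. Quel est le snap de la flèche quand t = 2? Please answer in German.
Um dies zu lösen, müssen wir 4 Ableitungen unserer Gleichung für die Position x(t) = -5·t^5 + 5·t^4 + t^3 + 2·t^2 - 2·t - 1 nehmen. Die Ableitung von der Position ergibt die Geschwindigkeit: v(t) = -25·t^4 + 20·t^3 + 3·t^2 + 4·t - 2. Die Ableitung von der Geschwindigkeit ergibt die Beschleunigung: a(t) = -100·t^3 + 60·t^2 + 6·t + 4. Die Ableitung von der Beschleunigung ergibt den Ruck: j(t) = -300·t^2 + 120·t + 6. Die Ableitung von dem Ruck ergibt den Snap: s(t) = 120 - 600·t. Mit s(t) = 120 - 600·t und Einsetzen von t = 2, finden wir s = -1080.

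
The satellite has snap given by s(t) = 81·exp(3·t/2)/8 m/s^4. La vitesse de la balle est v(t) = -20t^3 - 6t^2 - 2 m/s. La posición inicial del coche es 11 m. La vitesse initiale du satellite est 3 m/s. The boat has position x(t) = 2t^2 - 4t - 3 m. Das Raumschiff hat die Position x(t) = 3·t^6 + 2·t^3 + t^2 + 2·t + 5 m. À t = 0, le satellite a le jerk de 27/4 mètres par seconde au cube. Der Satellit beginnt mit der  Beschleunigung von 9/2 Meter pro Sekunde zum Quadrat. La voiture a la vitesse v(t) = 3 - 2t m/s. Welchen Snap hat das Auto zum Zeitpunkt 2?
Ausgehend von der Geschwindigkeit v(t) = 3 - 2·t, nehmen wir 3 Ableitungen. Durch Ableiten von der Geschwindigkeit erhalten wir die Beschleunigung: a(t) = -2. Mit d/dt von a(t) finden wir j(t) = 0. Durch Ableiten von dem Ruck erhalten wir den Snap: s(t) = 0. Mit s(t) = 0 und Einsetzen von t = 2, finden wir s = 0.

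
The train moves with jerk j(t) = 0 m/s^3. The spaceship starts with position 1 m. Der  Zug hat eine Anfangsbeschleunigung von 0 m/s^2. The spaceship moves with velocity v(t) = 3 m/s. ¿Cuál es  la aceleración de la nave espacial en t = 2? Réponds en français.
Pour résoudre ceci, nous devons prendre 1 dérivée de notre équation de la vitesse v(t) = 3. En dérivant la vitesse, nous obtenons l'accélération: a(t) = 0. De l'équation de l'accélération a(t) = 0, nous substituons t = 2 pour obtenir a = 0.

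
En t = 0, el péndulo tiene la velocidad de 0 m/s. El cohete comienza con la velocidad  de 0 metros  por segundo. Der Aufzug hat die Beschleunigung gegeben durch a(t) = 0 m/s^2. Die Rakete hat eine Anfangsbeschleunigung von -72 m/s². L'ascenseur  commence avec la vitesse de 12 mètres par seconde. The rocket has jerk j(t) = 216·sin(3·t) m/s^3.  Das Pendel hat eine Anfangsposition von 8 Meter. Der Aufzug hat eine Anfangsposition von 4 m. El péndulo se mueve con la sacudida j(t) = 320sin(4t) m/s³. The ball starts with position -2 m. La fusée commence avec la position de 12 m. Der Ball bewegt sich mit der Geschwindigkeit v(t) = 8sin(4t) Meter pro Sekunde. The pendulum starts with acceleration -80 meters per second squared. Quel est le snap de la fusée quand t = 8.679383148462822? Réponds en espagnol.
Debemos derivar nuestra ecuación de la sacudida j(t) = 216·sin(3·t) 1 vez. Tomando d/dt de j(t), encontramos s(t) = 648·cos(3·t). Tenemos el snap s(t) = 648·cos(3·t). Sustituyendo t = 8.679383148462822: s(8.679383148462822) = 400.052193808749.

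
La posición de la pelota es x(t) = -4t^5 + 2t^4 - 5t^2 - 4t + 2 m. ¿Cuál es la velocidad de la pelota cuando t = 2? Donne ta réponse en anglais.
We must differentiate our position equation x(t) = -4·t^5 + 2·t^4 - 5·t^2 - 4·t + 2 1 time. Differentiating position, we get velocity: v(t) = -20·t^4 + 8·t^3 - 10·t - 4. Using v(t) = -20·t^4 + 8·t^3 - 10·t - 4 and substituting t = 2, we find v = -280.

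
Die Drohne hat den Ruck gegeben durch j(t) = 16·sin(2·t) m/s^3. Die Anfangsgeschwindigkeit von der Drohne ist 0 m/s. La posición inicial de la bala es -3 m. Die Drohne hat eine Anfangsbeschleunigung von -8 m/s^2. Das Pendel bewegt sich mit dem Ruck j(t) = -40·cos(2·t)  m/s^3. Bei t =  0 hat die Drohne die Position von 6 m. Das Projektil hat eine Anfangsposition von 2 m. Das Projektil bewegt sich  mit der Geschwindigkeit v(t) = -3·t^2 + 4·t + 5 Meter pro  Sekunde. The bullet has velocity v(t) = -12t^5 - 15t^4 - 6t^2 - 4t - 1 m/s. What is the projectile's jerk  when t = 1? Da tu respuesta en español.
Debemos derivar nuestra ecuación de la velocidad v(t) = -3·t^2 + 4·t + 5 2 veces. Derivando la velocidad, obtenemos la aceleración: a(t) = 4 - 6·t. Tomando d/dt de a(t), encontramos j(t) = -6. Usando j(t) = -6 y sustituyendo t = 1, encontramos j = -6.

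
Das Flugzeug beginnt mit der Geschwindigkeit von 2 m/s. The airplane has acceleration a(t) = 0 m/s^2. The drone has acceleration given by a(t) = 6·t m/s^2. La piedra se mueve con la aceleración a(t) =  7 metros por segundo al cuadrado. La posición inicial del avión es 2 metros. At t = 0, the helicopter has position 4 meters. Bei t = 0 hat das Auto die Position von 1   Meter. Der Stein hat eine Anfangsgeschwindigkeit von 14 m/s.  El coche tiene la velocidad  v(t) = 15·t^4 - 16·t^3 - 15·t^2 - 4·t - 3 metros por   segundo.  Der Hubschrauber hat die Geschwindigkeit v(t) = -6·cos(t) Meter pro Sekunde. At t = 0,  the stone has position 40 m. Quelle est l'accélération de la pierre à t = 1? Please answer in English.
Using a(t) = 7 and substituting t = 1, we find a = 7.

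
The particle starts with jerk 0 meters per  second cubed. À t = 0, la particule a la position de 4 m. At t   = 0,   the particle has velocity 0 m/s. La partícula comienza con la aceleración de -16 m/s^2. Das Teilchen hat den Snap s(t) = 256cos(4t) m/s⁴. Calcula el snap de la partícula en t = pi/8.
Tenemos el snap s(t) = 256·cos(4·t). Sustituyendo t = pi/8: s(pi/8) = 0.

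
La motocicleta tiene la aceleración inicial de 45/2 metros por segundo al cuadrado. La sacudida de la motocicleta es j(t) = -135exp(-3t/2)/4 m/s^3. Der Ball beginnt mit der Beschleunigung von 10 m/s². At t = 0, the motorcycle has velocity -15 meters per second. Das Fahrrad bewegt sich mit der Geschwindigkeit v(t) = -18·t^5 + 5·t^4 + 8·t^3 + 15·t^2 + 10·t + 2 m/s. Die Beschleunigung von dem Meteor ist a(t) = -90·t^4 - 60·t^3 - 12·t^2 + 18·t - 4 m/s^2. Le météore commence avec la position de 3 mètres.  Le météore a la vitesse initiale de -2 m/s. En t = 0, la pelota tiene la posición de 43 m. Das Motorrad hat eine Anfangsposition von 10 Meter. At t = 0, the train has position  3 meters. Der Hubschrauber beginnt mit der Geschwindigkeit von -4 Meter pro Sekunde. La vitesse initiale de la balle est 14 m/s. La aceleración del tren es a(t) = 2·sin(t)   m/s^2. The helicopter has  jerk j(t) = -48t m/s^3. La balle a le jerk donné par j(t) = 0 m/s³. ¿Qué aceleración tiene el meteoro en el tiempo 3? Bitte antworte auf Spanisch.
De la ecuación de la aceleración a(t) = -90·t^4 - 60·t^3 - 12·t^2 + 18·t - 4, sustituimos t = 3 para obtener a = -8968.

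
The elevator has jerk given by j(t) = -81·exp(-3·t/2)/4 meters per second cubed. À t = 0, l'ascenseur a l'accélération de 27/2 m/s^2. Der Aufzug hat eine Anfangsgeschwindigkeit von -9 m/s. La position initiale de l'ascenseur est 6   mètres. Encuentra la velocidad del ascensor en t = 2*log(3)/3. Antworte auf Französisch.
Pour résoudre ceci, nous devons prendre 2 primitives de notre équation du jerk j(t) = -81·exp(-3·t/2)/4. L'intégrale du jerk, avec a(0) = 27/2, donne l'accélération: a(t) = 27·exp(-3·t/2)/2. En intégrant l'accélération et en utilisant la condition initiale v(0) = -9, nous obtenons v(t) = -9·exp(-3·t/2). Nous avons la vitesse v(t) = -9·exp(-3·t/2). En substituant t = 2*log(3)/3: v(2*log(3)/3) = -3.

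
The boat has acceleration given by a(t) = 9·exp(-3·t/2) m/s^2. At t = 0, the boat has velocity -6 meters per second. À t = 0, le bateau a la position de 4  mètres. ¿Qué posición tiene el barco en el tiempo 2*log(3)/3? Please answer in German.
Ausgehend von der Beschleunigung a(t) = 9·exp(-3·t/2), nehmen wir 2 Integrale. Durch Integration von der Beschleunigung und Verwendung der Anfangsbedingung v(0) = -6, erhalten wir v(t) = -6·exp(-3·t/2). Mit ∫v(t)dt und Anwendung von x(0) = 4, finden wir x(t) = 4·exp(-3·t/2). Wir haben die Position x(t) = 4·exp(-3·t/2). Durch Einsetzen von t = 2*log(3)/3: x(2*log(3)/3) = 4/3.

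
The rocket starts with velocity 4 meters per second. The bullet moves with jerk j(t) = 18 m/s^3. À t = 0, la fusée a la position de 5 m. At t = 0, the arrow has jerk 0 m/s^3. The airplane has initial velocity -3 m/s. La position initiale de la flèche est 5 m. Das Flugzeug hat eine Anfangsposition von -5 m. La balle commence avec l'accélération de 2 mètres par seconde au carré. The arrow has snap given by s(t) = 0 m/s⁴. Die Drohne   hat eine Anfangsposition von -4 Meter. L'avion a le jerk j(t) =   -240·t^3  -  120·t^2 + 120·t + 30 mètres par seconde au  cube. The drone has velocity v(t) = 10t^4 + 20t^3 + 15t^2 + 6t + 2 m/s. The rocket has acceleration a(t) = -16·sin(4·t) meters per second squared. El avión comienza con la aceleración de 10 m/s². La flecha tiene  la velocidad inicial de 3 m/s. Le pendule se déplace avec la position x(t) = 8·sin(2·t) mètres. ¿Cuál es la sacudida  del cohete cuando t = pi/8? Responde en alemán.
Ausgehend von der Beschleunigung a(t) = -16·sin(4·t), nehmen wir 1 Ableitung. Durch Ableiten von der Beschleunigung erhalten wir den Ruck: j(t) = -64·cos(4·t). Mit j(t) = -64·cos(4·t) und Einsetzen von t = pi/8, finden wir j = 0.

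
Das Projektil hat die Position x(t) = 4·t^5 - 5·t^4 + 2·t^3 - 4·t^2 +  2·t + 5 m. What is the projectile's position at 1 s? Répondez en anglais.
From the given position equation x(t) = 4·t^5 - 5·t^4 + 2·t^3 - 4·t^2 + 2·t + 5, we substitute t = 1 to get x = 4.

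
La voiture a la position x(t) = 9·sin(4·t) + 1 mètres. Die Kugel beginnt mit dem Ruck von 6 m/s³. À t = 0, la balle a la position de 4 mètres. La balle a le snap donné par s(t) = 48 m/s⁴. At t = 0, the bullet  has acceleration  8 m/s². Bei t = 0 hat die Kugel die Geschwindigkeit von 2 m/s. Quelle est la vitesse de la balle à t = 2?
Nous devons trouver la primitive de notre équation du snap s(t) = 48 3 fois. En intégrant le snap et en utilisant la condition initiale j(0) = 6, nous obtenons j(t) = 48·t + 6. L'intégrale du jerk est l'accélération. En utilisant a(0) = 8, nous obtenons a(t) = 24·t^2 + 6·t + 8. En prenant ∫a(t)dt et en appliquant v(0) = 2, nous trouvons v(t) = 8·t^3 + 3·t^2 + 8·t + 2. Nous avons la vitesse v(t) = 8·t^3 + 3·t^2 + 8·t + 2. En substituant t = 2: v(2) = 94.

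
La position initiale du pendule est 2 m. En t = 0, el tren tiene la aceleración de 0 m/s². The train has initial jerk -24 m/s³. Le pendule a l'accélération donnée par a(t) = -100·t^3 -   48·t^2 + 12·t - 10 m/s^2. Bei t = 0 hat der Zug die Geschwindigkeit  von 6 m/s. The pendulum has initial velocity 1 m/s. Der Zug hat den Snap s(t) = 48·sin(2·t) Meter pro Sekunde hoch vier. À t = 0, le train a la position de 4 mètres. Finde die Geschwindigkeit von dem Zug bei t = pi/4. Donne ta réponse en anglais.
Starting from snap s(t) = 48·sin(2·t), we take 3 antiderivatives. Finding the integral of s(t) and using j(0) = -24: j(t) = -24·cos(2·t). Finding the antiderivative of j(t) and using a(0) = 0: a(t) = -12·sin(2·t). Integrating acceleration and using the initial condition v(0) = 6, we get v(t) = 6·cos(2·t). We have velocity v(t) = 6·cos(2·t). Substituting t = pi/4: v(pi/4) = 0.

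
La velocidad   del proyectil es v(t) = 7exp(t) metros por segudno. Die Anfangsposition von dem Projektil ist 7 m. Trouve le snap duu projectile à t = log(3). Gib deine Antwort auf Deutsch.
Wir müssen unsere Gleichung für die Geschwindigkeit v(t) = 7·exp(t) 3-mal ableiten. Durch Ableiten von der Geschwindigkeit erhalten wir die Beschleunigung: a(t) = 7·exp(t). Die Ableitung von der Beschleunigung ergibt den Ruck: j(t) = 7·exp(t). Mit d/dt von j(t) finden wir s(t) = 7·exp(t). Mit s(t) = 7·exp(t) und Einsetzen von t = log(3), finden wir s = 21.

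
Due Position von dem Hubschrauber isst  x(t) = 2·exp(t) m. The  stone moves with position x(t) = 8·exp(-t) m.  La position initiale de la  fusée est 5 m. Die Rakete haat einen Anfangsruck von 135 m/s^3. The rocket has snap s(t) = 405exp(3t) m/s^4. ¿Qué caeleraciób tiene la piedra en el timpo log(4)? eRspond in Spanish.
Para resolver esto, necesitamos tomar 2 derivadas de nuestra ecuación de la posición x(t) = 8·exp(-t). La derivada de la posición da la velocidad: v(t) = -8·exp(-t). Derivando la velocidad, obtenemos la aceleración: a(t) = 8·exp(-t). De la ecuación de la aceleración a(t) = 8·exp(-t), sustituimos t = log(4) para obtener a = 2.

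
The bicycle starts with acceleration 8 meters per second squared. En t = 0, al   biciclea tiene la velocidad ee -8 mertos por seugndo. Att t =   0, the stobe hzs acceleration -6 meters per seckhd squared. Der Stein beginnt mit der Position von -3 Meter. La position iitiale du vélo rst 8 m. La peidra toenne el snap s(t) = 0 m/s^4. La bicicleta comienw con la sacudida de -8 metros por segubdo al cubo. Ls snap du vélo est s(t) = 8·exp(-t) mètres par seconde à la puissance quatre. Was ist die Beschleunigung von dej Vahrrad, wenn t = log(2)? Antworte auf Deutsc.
Um dies zu lösen, müssen wir 2 Integrale unserer Gleichung für den Snap s(t) = 8·exp(-t) finden. Das Integral von dem Snap ist der Ruck. Mit j(0) = -8 erhalten wir j(t) = -8·exp(-t). Das Integral von dem Ruck ist die Beschleunigung. Mit a(0) = 8 erhalten wir a(t) = 8·exp(-t). Mit a(t) = 8·exp(-t) und Einsetzen von t = log(2), finden wir a = 4.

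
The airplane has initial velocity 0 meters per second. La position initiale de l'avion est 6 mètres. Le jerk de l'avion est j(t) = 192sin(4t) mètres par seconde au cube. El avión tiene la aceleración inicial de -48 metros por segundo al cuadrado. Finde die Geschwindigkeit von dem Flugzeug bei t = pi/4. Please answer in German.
Ausgehend von dem Ruck j(t) = 192·sin(4·t), nehmen wir 2 Integrale. Das Integral von dem Ruck ist die Beschleunigung. Mit a(0) = -48 erhalten wir a(t) = -48·cos(4·t). Mit ∫a(t)dt und Anwendung von v(0) = 0, finden wir v(t) = -12·sin(4·t). Mit v(t) = -12·sin(4·t) und Einsetzen von t = pi/4, finden wir v = 0.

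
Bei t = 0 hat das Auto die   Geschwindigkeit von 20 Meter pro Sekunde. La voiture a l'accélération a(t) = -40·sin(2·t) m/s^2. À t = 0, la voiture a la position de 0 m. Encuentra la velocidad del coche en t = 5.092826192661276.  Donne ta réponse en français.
Nous devons intégrer notre équation de l'accélération a(t) = -40·sin(2·t) 1 fois. L'intégrale de l'accélération est la vitesse. En utilisant v(0) = 20, nous obtenons v(t) = 20·cos(2·t). Nous avons la vitesse v(t) = 20·cos(2·t). En substituant t = 5.092826192661276: v(5.092826192661276) = -14.4846664775888.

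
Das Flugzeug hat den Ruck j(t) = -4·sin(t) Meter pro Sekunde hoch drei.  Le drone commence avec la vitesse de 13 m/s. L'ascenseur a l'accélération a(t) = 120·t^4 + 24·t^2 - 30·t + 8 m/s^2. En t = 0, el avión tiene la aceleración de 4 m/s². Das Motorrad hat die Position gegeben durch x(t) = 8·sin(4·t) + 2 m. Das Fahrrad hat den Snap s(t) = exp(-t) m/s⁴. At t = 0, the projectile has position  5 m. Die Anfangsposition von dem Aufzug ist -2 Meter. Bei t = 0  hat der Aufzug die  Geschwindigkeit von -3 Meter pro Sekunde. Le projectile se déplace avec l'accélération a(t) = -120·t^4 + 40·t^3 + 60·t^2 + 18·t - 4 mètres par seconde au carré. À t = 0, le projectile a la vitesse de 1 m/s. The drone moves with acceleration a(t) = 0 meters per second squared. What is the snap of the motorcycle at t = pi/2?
We must differentiate our position equation x(t) = 8·sin(4·t) + 2 4 times. Taking d/dt of x(t), we find v(t) = 32·cos(4·t). The derivative of velocity gives acceleration: a(t) = -128·sin(4·t). The derivative of acceleration gives jerk: j(t) = -512·cos(4·t). The derivative of jerk gives snap: s(t) = 2048·sin(4·t). Using s(t) = 2048·sin(4·t) and substituting t = pi/2, we find s = 0.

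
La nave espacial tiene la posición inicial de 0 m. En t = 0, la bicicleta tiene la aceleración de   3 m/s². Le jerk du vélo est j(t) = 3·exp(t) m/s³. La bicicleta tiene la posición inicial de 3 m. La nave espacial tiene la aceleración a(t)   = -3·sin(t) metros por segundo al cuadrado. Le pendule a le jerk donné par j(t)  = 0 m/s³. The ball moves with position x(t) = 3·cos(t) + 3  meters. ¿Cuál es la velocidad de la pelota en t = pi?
Partiendo de la posición x(t) = 3·cos(t) + 3, tomamos 1 derivada. La derivada de la posición da la velocidad: v(t) = -3·sin(t). Usando v(t) = -3·sin(t) y sustituyendo t = pi, encontramos v = 0.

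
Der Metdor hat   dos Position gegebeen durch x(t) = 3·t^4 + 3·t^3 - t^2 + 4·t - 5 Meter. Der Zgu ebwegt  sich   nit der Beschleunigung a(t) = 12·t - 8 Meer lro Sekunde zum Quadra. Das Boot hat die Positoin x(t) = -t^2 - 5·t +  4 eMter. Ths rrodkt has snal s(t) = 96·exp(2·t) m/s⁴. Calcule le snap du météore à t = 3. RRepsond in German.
Ausgehend von der Position x(t) = 3·t^4 + 3·t^3 - t^2 + 4·t - 5, nehmen wir 4 Ableitungen. Durch Ableiten von der Position erhalten wir die Geschwindigkeit: v(t) = 12·t^3 + 9·t^2 - 2·t + 4. Die Ableitung von der Geschwindigkeit ergibt die Beschleunigung: a(t) = 36·t^2 + 18·t - 2. Die Ableitung von der Beschleunigung ergibt den Ruck: j(t) = 72·t + 18. Durch Ableiten von dem Ruck erhalten wir den Snap: s(t) = 72. Mit s(t) = 72 und Einsetzen von t = 3, finden wir s = 72.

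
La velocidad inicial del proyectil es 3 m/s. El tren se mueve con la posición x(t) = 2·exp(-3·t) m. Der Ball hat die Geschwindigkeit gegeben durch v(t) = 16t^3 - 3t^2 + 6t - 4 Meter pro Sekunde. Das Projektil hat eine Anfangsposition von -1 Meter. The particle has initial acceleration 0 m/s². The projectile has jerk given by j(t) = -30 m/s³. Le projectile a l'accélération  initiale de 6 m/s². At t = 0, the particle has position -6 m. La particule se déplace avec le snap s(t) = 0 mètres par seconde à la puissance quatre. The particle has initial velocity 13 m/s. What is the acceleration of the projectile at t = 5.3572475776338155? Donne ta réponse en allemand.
Ausgehend von dem Ruck j(t) = -30, nehmen wir 1 Stammfunktion. Das Integral von dem Ruck ist die Beschleunigung. Mit a(0) = 6 erhalten wir a(t) = 6 - 30·t. Wir haben die Beschleunigung a(t) = 6 - 30·t. Durch Einsetzen von t = 5.3572475776338155: a(5.3572475776338155) = -154.717427329014.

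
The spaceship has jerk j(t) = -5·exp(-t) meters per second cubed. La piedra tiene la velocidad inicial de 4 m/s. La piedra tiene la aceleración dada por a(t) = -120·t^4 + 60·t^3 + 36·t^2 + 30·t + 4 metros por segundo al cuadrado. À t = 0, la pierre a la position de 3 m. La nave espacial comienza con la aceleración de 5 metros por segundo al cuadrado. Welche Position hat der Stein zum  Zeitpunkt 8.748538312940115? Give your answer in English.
We need to integrate our acceleration equation a(t) = -120·t^4 + 60·t^3 + 36·t^2 + 30·t + 4 2 times. The antiderivative of acceleration is velocity. Using v(0) = 4, we get v(t) = -24·t^5 + 15·t^4 + 12·t^3 + 15·t^2 + 4·t + 4. Finding the antiderivative of v(t) and using x(0) = 3: x(t) = -4·t^6 + 3·t^5 + 3·t^4 + 5·t^3 + 2·t^2 + 4·t + 3. From the given position equation x(t) = -4·t^6 + 3·t^5 + 3·t^4 + 5·t^3 + 2·t^2 + 4·t + 3, we substitute t = 8.748538312940115 to get x = -1618525.81398847.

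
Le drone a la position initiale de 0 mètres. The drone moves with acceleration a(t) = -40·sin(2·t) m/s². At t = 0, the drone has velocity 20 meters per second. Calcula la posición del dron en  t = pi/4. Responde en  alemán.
Wir müssen die Stammfunktion unserer Gleichung für die Beschleunigung a(t) = -40·sin(2·t) 2-mal finden. Mit ∫a(t)dt und Anwendung von v(0) = 20, finden wir v(t) = 20·cos(2·t). Durch Integration von der Geschwindigkeit und Verwendung der Anfangsbedingung x(0) = 0, erhalten wir x(t) = 10·sin(2·t). Mit x(t) = 10·sin(2·t) und Einsetzen von t = pi/4, finden wir x = 10.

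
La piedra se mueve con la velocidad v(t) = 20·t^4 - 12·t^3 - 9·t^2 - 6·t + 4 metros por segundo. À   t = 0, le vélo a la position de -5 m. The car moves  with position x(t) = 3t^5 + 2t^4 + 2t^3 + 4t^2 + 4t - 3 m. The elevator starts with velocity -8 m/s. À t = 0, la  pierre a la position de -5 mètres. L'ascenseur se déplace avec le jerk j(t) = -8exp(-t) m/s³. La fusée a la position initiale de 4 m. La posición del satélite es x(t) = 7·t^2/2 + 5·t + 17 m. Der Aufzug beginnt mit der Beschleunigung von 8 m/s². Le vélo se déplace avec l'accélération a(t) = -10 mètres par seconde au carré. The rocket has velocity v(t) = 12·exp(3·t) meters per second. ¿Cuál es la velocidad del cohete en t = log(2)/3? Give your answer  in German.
Wir haben die Geschwindigkeit v(t) = 12·exp(3·t). Durch Einsetzen von t = log(2)/3: v(log(2)/3) = 24.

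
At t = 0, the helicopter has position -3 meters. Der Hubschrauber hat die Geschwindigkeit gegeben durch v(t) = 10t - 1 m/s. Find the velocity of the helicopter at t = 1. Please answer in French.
Nous avons la vitesse v(t) = 10·t - 1. En substituant t = 1: v(1) = 9.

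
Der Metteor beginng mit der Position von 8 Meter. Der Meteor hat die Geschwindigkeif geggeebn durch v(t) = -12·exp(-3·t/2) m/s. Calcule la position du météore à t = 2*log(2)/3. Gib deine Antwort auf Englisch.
To find the answer, we compute 1 integral of v(t) = -12·exp(-3·t/2). Taking ∫v(t)dt and applying x(0) = 8, we find x(t) = 8·exp(-3·t/2). We have position x(t) = 8·exp(-3·t/2). Substituting t = 2*log(2)/3: x(2*log(2)/3) = 4.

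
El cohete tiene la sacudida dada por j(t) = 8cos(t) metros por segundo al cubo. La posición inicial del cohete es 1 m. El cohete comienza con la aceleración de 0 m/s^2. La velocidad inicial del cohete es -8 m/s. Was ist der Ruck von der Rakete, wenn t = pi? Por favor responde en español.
De la ecuación de la sacudida j(t) = 8·cos(t), sustituimos t = pi para obtener j = -8.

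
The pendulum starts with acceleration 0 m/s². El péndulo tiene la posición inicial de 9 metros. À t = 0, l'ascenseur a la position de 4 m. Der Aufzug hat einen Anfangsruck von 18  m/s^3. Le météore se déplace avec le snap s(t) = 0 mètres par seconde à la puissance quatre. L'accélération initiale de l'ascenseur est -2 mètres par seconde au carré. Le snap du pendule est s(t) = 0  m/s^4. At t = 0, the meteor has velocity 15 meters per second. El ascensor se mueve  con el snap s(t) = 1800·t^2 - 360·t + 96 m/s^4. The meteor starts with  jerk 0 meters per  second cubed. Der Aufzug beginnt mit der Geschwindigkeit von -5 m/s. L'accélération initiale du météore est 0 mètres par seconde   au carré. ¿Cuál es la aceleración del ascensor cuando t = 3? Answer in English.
We must find the integral of our snap equation s(t) = 1800·t^2 - 360·t + 96 2 times. The antiderivative of snap is jerk. Using j(0) = 18, we get j(t) = 600·t^3 - 180·t^2 + 96·t + 18. Finding the antiderivative of j(t) and using a(0) = -2: a(t) = 150·t^4 - 60·t^3 + 48·t^2 + 18·t - 2. From the given acceleration equation a(t) = 150·t^4 - 60·t^3 + 48·t^2 + 18·t - 2, we substitute t = 3 to get a = 11014.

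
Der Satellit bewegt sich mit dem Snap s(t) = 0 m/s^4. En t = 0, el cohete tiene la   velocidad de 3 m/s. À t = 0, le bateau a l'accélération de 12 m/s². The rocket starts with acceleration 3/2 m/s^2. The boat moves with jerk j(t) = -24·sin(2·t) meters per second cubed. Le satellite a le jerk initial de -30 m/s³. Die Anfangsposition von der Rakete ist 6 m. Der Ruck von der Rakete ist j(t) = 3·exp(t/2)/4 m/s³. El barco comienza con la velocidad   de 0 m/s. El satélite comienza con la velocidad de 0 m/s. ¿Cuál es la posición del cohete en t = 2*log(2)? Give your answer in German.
Wir müssen das Integral unserer Gleichung für den Ruck j(t) = 3·exp(t/2)/4 3-mal finden. Mit ∫j(t)dt und Anwendung von a(0) = 3/2, finden wir a(t) = 3·exp(t/2)/2. Das Integral von der Beschleunigung, mit v(0) = 3, ergibt die Geschwindigkeit: v(t) = 3·exp(t/2). Durch Integration von der Geschwindigkeit und Verwendung der Anfangsbedingung x(0) = 6, erhalten wir x(t) = 6·exp(t/2). Aus der Gleichung für die Position x(t) = 6·exp(t/2), setzen wir t = 2*log(2) ein und erhalten x = 12.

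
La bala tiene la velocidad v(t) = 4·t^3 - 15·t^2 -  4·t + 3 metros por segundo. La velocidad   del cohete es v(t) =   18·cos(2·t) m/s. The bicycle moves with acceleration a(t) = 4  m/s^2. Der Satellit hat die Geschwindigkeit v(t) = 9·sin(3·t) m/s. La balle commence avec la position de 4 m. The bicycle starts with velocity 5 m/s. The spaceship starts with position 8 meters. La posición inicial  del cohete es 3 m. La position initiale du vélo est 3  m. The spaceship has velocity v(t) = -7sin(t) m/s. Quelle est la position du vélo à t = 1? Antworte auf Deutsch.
Ausgehend von der Beschleunigung a(t) = 4, nehmen wir 2 Stammfunktionen. Mit ∫a(t)dt und Anwendung von v(0) = 5, finden wir v(t) = 4·t + 5. Das Integral von der Geschwindigkeit, mit x(0) = 3, ergibt die Position: x(t) = 2·t^2 + 5·t + 3. Wir haben die Position x(t) = 2·t^2 + 5·t + 3. Durch Einsetzen von t = 1: x(1) = 10.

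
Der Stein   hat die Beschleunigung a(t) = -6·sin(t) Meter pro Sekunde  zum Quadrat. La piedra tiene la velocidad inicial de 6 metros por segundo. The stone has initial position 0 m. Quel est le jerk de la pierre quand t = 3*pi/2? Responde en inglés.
To solve this, we need to take 1 derivative of our acceleration equation a(t) = -6·sin(t). Taking d/dt of a(t), we find j(t) = -6·cos(t). We have jerk j(t) = -6·cos(t). Substituting t = 3*pi/2: j(3*pi/2) = 0.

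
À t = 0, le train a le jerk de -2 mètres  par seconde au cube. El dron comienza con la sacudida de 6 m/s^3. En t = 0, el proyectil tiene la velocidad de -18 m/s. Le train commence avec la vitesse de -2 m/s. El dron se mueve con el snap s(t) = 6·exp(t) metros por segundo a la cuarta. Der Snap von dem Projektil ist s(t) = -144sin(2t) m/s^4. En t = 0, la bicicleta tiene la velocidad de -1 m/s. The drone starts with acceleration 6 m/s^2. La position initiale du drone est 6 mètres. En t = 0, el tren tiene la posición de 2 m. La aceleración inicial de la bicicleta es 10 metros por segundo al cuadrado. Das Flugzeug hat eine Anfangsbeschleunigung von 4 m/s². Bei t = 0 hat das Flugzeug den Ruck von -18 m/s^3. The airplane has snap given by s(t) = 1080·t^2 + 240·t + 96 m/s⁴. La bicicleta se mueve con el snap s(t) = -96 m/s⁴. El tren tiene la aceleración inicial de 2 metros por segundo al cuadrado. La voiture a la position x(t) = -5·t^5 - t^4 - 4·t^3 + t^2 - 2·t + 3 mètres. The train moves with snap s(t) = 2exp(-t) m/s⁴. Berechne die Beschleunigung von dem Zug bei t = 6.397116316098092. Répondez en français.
Pour résoudre ceci, nous devons prendre 2 intégrales de notre équation du snap s(t) = 2·exp(-t). En intégrant le snap et en utilisant la condition initiale j(0) = -2, nous obtenons j(t) = -2·exp(-t). La primitive du jerk est l'accélération. En utilisant a(0) = 2, nous obtenons a(t) = 2·exp(-t). De l'équation de l'accélération a(t) = 2·exp(-t), nous substituons t = 6.397116316098092 pour obtenir a = 0.00333271118846038.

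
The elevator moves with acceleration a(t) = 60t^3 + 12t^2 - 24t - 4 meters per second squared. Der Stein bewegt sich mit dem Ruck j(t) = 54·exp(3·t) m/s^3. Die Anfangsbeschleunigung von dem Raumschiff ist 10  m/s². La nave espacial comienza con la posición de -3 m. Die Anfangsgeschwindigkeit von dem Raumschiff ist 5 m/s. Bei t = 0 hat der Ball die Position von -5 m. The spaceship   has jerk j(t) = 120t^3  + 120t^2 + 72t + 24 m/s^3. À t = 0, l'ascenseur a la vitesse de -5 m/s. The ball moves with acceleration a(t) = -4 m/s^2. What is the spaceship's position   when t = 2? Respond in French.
Nous devons trouver l'intégrale de notre équation du jerk j(t) = 120·t^3 + 120·t^2 + 72·t + 24 3 fois. L'intégrale du jerk est l'accélération. En utilisant a(0) = 10, nous obtenons a(t) = 30·t^4 + 40·t^3 + 36·t^2 + 24·t + 10. La primitive de l'accélération, avec v(0) = 5, donne la vitesse: v(t) = 6·t^5 + 10·t^4 + 12·t^3 + 12·t^2 + 10·t + 5. L'intégrale de la vitesse est la position. En utilisant x(0) = -3, nous obtenons x(t) = t^6 + 2·t^5 + 3·t^4 + 4·t^3 + 5·t^2 + 5·t - 3. De l'équation de la position x(t) = t^6 + 2·t^5 + 3·t^4 + 4·t^3 + 5·t^2 + 5·t - 3, nous substituons t = 2 pour obtenir x = 235.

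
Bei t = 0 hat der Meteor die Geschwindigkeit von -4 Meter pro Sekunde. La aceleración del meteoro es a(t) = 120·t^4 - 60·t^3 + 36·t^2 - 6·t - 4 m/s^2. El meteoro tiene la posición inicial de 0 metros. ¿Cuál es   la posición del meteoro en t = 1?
Debemos encontrar la antiderivada de nuestra ecuación de la aceleración a(t) = 120·t^4 - 60·t^3 + 36·t^2 - 6·t - 4 2 veces. La antiderivada de la aceleración, con v(0) = -4, da la velocidad: v(t) = 24·t^5 - 15·t^4 + 12·t^3 - 3·t^2 - 4·t - 4. La integral de la velocidad es la posición. Usando x(0) = 0, obtenemos x(t) = 4·t^6 - 3·t^5 + 3·t^4 - t^3 - 2·t^2 - 4·t. De la ecuación de la posición x(t) = 4·t^6 - 3·t^5 + 3·t^4 - t^3 - 2·t^2 - 4·t, sustituimos t = 1 para obtener x = -3.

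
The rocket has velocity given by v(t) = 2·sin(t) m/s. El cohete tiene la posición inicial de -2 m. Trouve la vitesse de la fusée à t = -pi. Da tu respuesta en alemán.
Aus der Gleichung für die Geschwindigkeit v(t) = 2·sin(t), setzen wir t = -pi ein und erhalten v = 0.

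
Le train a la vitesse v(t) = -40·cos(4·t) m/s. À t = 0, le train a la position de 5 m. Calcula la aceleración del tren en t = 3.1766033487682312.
Partiendo de la velocidad v(t) = -40·cos(4·t), tomamos 1 derivada. Derivando la velocidad, obtenemos la aceleración: a(t) = 160·sin(4·t). Usando a(t) = 160·sin(4·t) y sustituyendo t = 3.1766033487682312, encontramos a = 22.3336762661784.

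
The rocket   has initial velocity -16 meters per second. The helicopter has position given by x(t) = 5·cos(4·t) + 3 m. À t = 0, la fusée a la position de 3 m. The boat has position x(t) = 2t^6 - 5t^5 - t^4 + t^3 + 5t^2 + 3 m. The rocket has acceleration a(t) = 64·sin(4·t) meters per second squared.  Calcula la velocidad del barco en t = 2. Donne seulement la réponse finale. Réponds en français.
La vitesse à t = 2 est v = -16.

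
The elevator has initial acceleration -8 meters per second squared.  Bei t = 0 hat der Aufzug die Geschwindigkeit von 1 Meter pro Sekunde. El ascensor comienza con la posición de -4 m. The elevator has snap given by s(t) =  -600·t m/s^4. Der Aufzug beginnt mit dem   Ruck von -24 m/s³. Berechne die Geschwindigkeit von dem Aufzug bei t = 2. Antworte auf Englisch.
To find the answer, we compute 3 antiderivatives of s(t) = -600·t. Taking ∫s(t)dt and applying j(0) = -24, we find j(t) = -300·t^2 - 24. The integral of jerk, with a(0) = -8, gives acceleration: a(t) = -100·t^3 - 24·t - 8. The integral of acceleration is velocity. Using v(0) = 1, we get v(t) = -25·t^4 - 12·t^2 - 8·t + 1. Using v(t) = -25·t^4 - 12·t^2 - 8·t + 1 and substituting t = 2, we find v = -463.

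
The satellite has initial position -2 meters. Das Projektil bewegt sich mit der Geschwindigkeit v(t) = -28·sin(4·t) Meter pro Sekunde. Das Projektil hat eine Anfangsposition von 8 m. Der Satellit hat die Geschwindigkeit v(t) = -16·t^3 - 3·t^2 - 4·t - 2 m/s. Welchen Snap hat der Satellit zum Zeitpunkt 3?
Ausgehend von der Geschwindigkeit v(t) = -16·t^3 - 3·t^2 - 4·t - 2, nehmen wir 3 Ableitungen. Durch Ableiten von der Geschwindigkeit erhalten wir die Beschleunigung: a(t) = -48·t^2 - 6·t - 4. Durch Ableiten von der Beschleunigung erhalten wir den Ruck: j(t) = -96·t - 6. Mit d/dt von j(t) finden wir s(t) = -96. Mit s(t) = -96 und Einsetzen von t = 3, finden wir s = -96.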